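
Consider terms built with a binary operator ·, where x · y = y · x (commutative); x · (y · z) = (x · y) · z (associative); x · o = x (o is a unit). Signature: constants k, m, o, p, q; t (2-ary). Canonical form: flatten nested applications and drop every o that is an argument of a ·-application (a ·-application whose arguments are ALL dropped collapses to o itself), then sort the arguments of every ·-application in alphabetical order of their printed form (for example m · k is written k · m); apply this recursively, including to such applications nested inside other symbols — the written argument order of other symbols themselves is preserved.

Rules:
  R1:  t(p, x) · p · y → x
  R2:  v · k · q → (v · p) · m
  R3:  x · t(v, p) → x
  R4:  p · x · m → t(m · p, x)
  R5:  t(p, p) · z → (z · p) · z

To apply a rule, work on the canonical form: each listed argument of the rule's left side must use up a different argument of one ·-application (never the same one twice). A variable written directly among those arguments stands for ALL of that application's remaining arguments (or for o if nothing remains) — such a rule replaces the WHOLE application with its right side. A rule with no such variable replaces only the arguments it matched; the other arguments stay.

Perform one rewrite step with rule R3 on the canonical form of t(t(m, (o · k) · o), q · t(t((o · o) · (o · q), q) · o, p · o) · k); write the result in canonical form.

Canonical form:  t(t(m, k), k · q · t(t(q, q), p))
Apply R3:  consuming t(t(q, q), p);  v := t(q, q), x := k · q
The variable takes the whole remainder — replace the entire application.
New term:  t(t(m, k), k · q)

Answer: t(t(m, k), k · q)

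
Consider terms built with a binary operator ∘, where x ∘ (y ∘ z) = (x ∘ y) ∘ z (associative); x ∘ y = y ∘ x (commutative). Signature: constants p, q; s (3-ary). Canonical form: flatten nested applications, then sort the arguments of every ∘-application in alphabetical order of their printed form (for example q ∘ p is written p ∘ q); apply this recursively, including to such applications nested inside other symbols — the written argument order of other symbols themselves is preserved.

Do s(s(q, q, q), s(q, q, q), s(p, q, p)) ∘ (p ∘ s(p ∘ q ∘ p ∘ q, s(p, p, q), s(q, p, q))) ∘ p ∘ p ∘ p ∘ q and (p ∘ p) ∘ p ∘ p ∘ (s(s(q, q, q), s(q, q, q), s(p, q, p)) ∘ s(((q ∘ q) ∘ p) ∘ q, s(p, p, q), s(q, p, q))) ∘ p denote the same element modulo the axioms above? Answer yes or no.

Answer: no — p ∘ p ∘ p ∘ p ∘ q ∘ s(p ∘ p ∘ q ∘ q, s(p, p, q), s(q, p, q)) ∘ s(s(q, q, q), s(q, q, q), s(p, q, p)) vs p ∘ p ∘ p ∘ p ∘ p ∘ s(p ∘ q ∘ q ∘ q, s(p, p, q), s(q, p, q)) ∘ s(s(q, q, q), s(q, q, q), s(p, q, p))

Derivation:
Left:  s(s(q, q, q), s(q, q, q), s(p, q, p)) ∘ (p ∘ s(p ∘ q ∘ p ∘ q, s(p, p, q), s(q, p, q))) ∘ p ∘ p ∘ p ∘ q
  Merge nested applications:  s(s(q, q, q), s(q, q, q), s(p, q, p)) ∘ p ∘ s(p ∘ q ∘ p ∘ q, s(p, p, q), s(q, p, q)) ∘ p ∘ p ∘ p ∘ q
  Simplify inside:  s(p ∘ q ∘ p ∘ q, s(p, p, q), s(q, p, q))  →  s(p ∘ p ∘ q ∘ q, s(p, p, q), s(q, p, q))
  Sort:  p ∘ p ∘ p ∘ p ∘ q ∘ s(p ∘ p ∘ q ∘ q, s(p, p, q), s(q, p, q)) ∘ s(s(q, q, q), s(q, q, q), s(p, q, p))
Right:  (p ∘ p) ∘ p ∘ p ∘ (s(s(q, q, q), s(q, q, q), s(p, q, p)) ∘ s(((q ∘ q) ∘ p) ∘ q, s(p, p, q), s(q, p, q))) ∘ p
  Un-nest:  p ∘ p ∘ p ∘ p ∘ s(s(q, q, q), s(q, q, q), s(p, q, p)) ∘ s(((q ∘ q) ∘ p) ∘ q, s(p, p, q), s(q, p, q)) ∘ p
  Simplify inside:  s(((q ∘ q) ∘ p) ∘ q, s(p, p, q), s(q, p, q))  →  s(p ∘ q ∘ q ∘ q, s(p, p, q), s(q, p, q))
  Order the arguments:  p ∘ p ∘ p ∘ p ∘ p ∘ s(p ∘ q ∘ q ∘ q, s(p, p, q), s(q, p, q)) ∘ s(s(q, q, q), s(q, q, q), s(p, q, p))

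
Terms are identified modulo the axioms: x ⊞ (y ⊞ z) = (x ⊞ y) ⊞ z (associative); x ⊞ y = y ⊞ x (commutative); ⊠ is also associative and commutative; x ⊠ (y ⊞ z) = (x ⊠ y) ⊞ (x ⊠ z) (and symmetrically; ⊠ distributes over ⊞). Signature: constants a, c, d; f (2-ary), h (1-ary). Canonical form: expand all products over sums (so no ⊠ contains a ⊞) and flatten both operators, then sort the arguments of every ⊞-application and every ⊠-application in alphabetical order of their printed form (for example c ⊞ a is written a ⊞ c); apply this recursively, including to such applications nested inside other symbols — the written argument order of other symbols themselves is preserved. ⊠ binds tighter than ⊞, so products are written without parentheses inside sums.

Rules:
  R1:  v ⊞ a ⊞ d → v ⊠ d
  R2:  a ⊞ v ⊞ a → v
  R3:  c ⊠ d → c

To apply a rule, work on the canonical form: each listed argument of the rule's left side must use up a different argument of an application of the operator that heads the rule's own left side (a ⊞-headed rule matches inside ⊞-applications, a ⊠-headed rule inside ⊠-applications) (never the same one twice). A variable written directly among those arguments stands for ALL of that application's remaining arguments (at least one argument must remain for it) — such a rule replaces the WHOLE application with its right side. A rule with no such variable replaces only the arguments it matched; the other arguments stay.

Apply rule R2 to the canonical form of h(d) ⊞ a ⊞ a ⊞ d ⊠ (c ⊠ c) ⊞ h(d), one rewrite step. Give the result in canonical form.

Answer: c ⊠ c ⊠ d ⊞ h(d) ⊞ h(d)

Derivation:
Canonical form:  a ⊞ a ⊞ c ⊠ c ⊠ d ⊞ h(d) ⊞ h(d)
Apply R2:  consuming a, a;  v := c ⊠ c ⊠ d ⊞ h(d) ⊞ h(d)
The variable takes the whole remainder — replace the entire application.
Giving:  c ⊠ c ⊠ d ⊞ h(d) ⊞ h(d)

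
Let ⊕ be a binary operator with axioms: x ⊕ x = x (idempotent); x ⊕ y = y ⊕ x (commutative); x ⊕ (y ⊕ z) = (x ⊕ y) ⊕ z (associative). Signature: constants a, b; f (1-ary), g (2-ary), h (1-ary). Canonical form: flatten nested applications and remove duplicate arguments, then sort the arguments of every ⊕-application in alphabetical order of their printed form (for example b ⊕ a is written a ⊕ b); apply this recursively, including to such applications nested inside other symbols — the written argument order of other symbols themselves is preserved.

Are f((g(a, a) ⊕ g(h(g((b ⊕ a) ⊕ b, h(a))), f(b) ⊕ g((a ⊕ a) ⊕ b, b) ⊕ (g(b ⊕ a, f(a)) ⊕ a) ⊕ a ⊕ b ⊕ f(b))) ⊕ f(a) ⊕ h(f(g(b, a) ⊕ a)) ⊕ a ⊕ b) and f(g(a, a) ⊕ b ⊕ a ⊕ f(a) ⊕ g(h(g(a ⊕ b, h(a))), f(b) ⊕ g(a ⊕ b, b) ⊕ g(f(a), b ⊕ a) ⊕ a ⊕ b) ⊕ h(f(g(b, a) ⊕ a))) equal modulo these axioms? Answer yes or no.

Left:  f((g(a, a) ⊕ g(h(g((b ⊕ a) ⊕ b, h(a))), f(b) ⊕ g((a ⊕ a) ⊕ b, b) ⊕ (g(b ⊕ a, f(a)) ⊕ a) ⊕ a ⊕ b ⊕ f(b))) ⊕ f(a) ⊕ h(f(g(b, a) ⊕ a)) ⊕ a ⊕ b)
  Descend into:  (g(a, a) ⊕ g(h(g((b ⊕ a) ⊕ b, h(a))), f(b) ⊕ g((a ⊕ a) ⊕ b, b) ⊕ (g(b ⊕ a, f(a)) ⊕ a) ⊕ a ⊕ b ⊕ f(b))) ⊕ f(a) ⊕ h(f(g(b, a) ⊕ a)) ⊕ a ⊕ b
  Un-nest:  g(a, a) ⊕ g(h(g((b ⊕ a) ⊕ b, h(a))), f(b) ⊕ g((a ⊕ a) ⊕ b, b) ⊕ (g(b ⊕ a, f(a)) ⊕ a) ⊕ a ⊕ b ⊕ f(b)) ⊕ f(a) ⊕ h(f(g(b, a) ⊕ a)) ⊕ a ⊕ b
  Canonicalize subterm:  g(h(g((b ⊕ a) ⊕ b, h(a))), f(b) ⊕ g((a ⊕ a) ⊕ b, b) ⊕ (g(b ⊕ a, f(a)) ⊕ a) ⊕ a ⊕ b ⊕ f(b))  →  g(h(g(a ⊕ b, h(a))), a ⊕ b ⊕ f(b) ⊕ g(a ⊕ b, b) ⊕ g(a ⊕ b, f(a)))
  Canonicalize subterm:  h(f(g(b, a) ⊕ a))  →  h(f(a ⊕ g(b, a)))
  Sort arguments:  a ⊕ b ⊕ f(a) ⊕ g(a, a) ⊕ g(h(g(a ⊕ b, h(a))), a ⊕ b ⊕ f(b) ⊕ g(a ⊕ b, b) ⊕ g(a ⊕ b, f(a))) ⊕ h(f(a ⊕ g(b, a)))
  Rebuild:  f(a ⊕ b ⊕ f(a) ⊕ g(a, a) ⊕ g(h(g(a ⊕ b, h(a))), a ⊕ b ⊕ f(b) ⊕ g(a ⊕ b, b) ⊕ g(a ⊕ b, f(a))) ⊕ h(f(a ⊕ g(b, a))))
Right:  f(g(a, a) ⊕ b ⊕ a ⊕ f(a) ⊕ g(h(g(a ⊕ b, h(a))), f(b) ⊕ g(a ⊕ b, b) ⊕ g(f(a), b ⊕ a) ⊕ a ⊕ b) ⊕ h(f(g(b, a) ⊕ a)))
  Focus inside:  g(a, a) ⊕ b ⊕ a ⊕ f(a) ⊕ g(h(g(a ⊕ b, h(a))), f(b) ⊕ g(a ⊕ b, b) ⊕ g(f(a), b ⊕ a) ⊕ a ⊕ b) ⊕ h(f(g(b, a) ⊕ a))
  Simplify inside:  g(h(g(a ⊕ b, h(a))), f(b) ⊕ g(a ⊕ b, b) ⊕ g(f(a), b ⊕ a) ⊕ a ⊕ b)  →  g(h(g(a ⊕ b, h(a))), a ⊕ b ⊕ f(b) ⊕ g(a ⊕ b, b) ⊕ g(f(a), a ⊕ b))
  Simplify inside:  h(f(g(b, a) ⊕ a))  →  h(f(a ⊕ g(b, a)))
  Sort arguments:  a ⊕ b ⊕ f(a) ⊕ g(a, a) ⊕ g(h(g(a ⊕ b, h(a))), a ⊕ b ⊕ f(b) ⊕ g(a ⊕ b, b) ⊕ g(f(a), a ⊕ b)) ⊕ h(f(a ⊕ g(b, a)))
  Rebuild:  f(a ⊕ b ⊕ f(a) ⊕ g(a, a) ⊕ g(h(g(a ⊕ b, h(a))), a ⊕ b ⊕ f(b) ⊕ g(a ⊕ b, b) ⊕ g(f(a), a ⊕ b)) ⊕ h(f(a ⊕ g(b, a))))

Answer: no — f(a ⊕ b ⊕ f(a) ⊕ g(a, a) ⊕ g(h(g(a ⊕ b, h(a))), a ⊕ b ⊕ f(b) ⊕ g(a ⊕ b, b) ⊕ g(a ⊕ b, f(a))) ⊕ h(f(a ⊕ g(b, a)))) vs f(a ⊕ b ⊕ f(a) ⊕ g(a, a) ⊕ g(h(g(a ⊕ b, h(a))), a ⊕ b ⊕ f(b) ⊕ g(a ⊕ b, b) ⊕ g(f(a), a ⊕ b)) ⊕ h(f(a ⊕ g(b, a))))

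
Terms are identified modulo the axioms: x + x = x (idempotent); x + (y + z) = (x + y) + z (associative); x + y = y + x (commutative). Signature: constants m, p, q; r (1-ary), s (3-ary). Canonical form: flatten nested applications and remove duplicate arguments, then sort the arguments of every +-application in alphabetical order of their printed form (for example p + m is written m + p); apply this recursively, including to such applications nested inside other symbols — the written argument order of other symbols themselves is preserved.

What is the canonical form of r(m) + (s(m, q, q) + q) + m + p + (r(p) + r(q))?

Answer: m + p + q + r(m) + r(p) + r(q) + s(m, q, q)

Derivation:
Flatten:  r(m) + s(m, q, q) + q + m + p + r(p) + r(q)
Sort arguments:  m + p + q + r(m) + r(p) + r(q) + s(m, q, q)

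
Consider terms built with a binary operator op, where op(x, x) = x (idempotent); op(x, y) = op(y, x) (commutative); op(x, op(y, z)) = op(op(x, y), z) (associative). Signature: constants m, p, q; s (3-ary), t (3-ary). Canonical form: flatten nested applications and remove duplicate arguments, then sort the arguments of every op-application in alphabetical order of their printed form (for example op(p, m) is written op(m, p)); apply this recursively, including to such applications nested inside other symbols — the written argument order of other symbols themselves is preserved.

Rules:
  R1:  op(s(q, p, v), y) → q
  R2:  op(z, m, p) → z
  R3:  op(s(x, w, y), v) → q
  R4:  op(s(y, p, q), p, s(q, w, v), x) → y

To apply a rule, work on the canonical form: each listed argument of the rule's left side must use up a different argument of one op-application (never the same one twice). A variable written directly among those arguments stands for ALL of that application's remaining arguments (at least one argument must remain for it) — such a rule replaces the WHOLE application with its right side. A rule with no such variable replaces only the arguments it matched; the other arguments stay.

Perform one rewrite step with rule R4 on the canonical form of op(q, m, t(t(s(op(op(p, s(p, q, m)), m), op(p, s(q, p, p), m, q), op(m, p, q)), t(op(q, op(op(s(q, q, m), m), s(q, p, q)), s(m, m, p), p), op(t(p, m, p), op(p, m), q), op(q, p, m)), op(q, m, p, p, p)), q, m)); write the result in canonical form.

Canonical form:  op(m, q, t(t(s(op(m, p, s(p, q, m)), op(m, p, q, s(q, p, p)), op(m, p, q)), t(op(m, p, q, s(m, m, p), s(q, p, q), s(q, q, m)), op(m, p, q, t(p, m, p)), op(m, p, q)), op(m, p, q)), q, m))
R4 matches:  uses p, s(q, p, q), s(q, q, m);  v := m, w := q, x := op(m, q, s(m, m, p)), y := q
The variable takes the whole remainder — replace the entire application.
Giving:  op(m, q, t(t(s(op(m, p, s(p, q, m)), op(m, p, q, s(q, p, p)), op(m, p, q)), t(q, op(m, p, q, t(p, m, p)), op(m, p, q)), op(m, p, q)), q, m))

Answer: op(m, q, t(t(s(op(m, p, s(p, q, m)), op(m, p, q, s(q, p, p)), op(m, p, q)), t(q, op(m, p, q, t(p, m, p)), op(m, p, q)), op(m, p, q)), q, m))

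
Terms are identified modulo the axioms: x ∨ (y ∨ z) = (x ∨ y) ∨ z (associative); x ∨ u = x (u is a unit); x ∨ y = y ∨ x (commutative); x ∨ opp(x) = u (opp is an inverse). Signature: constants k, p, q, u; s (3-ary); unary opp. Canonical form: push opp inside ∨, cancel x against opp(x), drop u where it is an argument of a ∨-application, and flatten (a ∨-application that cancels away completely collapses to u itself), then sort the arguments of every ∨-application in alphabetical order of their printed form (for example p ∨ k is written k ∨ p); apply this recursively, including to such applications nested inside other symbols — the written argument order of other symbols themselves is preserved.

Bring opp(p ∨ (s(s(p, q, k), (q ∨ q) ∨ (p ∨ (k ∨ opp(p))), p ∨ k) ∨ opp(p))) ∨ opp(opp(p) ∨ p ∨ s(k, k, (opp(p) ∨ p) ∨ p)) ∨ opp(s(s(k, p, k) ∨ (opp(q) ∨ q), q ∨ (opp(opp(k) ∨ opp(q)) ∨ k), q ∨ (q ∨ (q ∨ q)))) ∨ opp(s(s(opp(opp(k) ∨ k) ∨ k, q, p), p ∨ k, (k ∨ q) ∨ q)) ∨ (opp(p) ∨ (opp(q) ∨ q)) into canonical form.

Push opp inside:  distribute opp over ∨ and collapse double opp
Cancel inverse pairs:  q cancels
Combine occurrences:  opp(p) ∨ opp(s(s(p, q, k), k ∨ q ∨ q, k ∨ p)) ∨ opp(s(k, k, p)) ∨ opp(s(s(k, p, k), k ∨ k ∨ q ∨ q, q ∨ q ∨ q ∨ q)) ∨ opp(s(s(k, q, p), k ∨ p, k ∨ q ∨ q))
Sort arguments:  opp(p) ∨ opp(s(k, k, p)) ∨ opp(s(s(k, p, k), k ∨ k ∨ q ∨ q, q ∨ q ∨ q ∨ q)) ∨ opp(s(s(k, q, p), k ∨ p, k ∨ q ∨ q)) ∨ opp(s(s(p, q, k), k ∨ q ∨ q, k ∨ p))

Answer: opp(p) ∨ opp(s(k, k, p)) ∨ opp(s(s(k, p, k), k ∨ k ∨ q ∨ q, q ∨ q ∨ q ∨ q)) ∨ opp(s(s(k, q, p), k ∨ p, k ∨ q ∨ q)) ∨ opp(s(s(p, q, k), k ∨ q ∨ q, k ∨ p))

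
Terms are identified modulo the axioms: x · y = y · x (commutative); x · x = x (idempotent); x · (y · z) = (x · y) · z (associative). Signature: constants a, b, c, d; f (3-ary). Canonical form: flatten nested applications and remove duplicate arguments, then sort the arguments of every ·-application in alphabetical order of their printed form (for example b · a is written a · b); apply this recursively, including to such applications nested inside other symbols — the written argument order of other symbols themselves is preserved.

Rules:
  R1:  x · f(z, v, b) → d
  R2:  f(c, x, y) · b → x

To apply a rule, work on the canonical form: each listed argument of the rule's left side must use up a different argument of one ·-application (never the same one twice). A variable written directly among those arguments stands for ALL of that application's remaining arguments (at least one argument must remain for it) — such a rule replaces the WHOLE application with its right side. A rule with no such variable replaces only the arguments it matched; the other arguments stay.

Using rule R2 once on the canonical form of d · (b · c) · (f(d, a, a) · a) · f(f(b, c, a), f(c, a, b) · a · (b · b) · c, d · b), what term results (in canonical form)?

Canonical form:  a · b · c · d · f(d, a, a) · f(f(b, c, a), a · b · c · f(c, a, b), b · d)
Apply R2:  consuming b, f(c, a, b);  x := a, y := b
New term:  a · b · c · d · f(d, a, a) · f(f(b, c, a), a · c, b · d)

Answer: a · b · c · d · f(d, a, a) · f(f(b, c, a), a · c, b · d)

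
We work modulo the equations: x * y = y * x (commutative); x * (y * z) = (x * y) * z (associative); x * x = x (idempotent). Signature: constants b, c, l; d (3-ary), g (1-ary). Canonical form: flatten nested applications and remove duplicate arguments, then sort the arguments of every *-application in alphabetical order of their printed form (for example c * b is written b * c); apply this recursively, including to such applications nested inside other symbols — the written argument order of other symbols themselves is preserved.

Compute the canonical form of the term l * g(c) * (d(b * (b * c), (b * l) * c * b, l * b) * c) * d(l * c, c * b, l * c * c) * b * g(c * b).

Answer: b * c * d(b * c, b * c * l, b * l) * d(c * l, b * c, c * l) * g(b * c) * g(c) * l

Derivation:
Un-nest:  l * g(c) * d(b * (b * c), (b * l) * c * b, l * b) * c * d(l * c, c * b, l * c * c) * b * g(c * b)
Inside:  d(b * (b * c), (b * l) * c * b, l * b)  →  d(b * c, b * c * l, b * l)
Canonicalize subterm:  d(l * c, c * b, l * c * c)  →  d(c * l, b * c, c * l)
Canonicalize subterm:  g(c * b)  →  g(b * c)
Order the arguments:  b * c * d(b * c, b * c * l, b * l) * d(c * l, b * c, c * l) * g(b * c) * g(c) * l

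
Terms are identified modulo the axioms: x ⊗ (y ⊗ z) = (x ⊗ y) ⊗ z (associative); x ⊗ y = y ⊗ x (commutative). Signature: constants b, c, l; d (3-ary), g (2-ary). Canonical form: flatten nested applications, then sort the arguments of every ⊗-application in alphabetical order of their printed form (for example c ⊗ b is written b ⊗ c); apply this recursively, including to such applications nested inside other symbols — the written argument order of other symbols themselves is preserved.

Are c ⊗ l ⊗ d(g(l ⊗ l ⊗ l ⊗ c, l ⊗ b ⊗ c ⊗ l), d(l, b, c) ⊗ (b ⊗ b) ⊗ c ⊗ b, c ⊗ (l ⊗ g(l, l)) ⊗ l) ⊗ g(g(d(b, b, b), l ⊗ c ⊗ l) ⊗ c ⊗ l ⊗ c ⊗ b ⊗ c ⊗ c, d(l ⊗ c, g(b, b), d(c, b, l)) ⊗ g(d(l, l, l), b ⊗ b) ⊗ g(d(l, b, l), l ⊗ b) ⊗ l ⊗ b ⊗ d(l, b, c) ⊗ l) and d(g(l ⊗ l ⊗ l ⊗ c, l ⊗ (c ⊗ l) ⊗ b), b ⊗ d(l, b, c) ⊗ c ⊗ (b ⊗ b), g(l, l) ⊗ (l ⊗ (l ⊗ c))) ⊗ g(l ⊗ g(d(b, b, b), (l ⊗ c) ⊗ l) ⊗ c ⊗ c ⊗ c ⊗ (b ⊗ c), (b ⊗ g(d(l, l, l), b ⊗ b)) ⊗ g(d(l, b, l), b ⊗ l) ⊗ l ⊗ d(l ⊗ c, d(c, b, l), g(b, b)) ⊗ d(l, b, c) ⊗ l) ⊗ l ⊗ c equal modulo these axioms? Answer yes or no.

Answer: no — c ⊗ d(g(c ⊗ l ⊗ l ⊗ l, b ⊗ c ⊗ l ⊗ l), b ⊗ b ⊗ b ⊗ c ⊗ d(l, b, c), c ⊗ g(l, l) ⊗ l ⊗ l) ⊗ g(b ⊗ c ⊗ c ⊗ c ⊗ c ⊗ g(d(b, b, b), c ⊗ l ⊗ l) ⊗ l, b ⊗ d(c ⊗ l, g(b, b), d(c, b, l)) ⊗ d(l, b, c) ⊗ g(d(l, b, l), b ⊗ l) ⊗ g(d(l, l, l), b ⊗ b) ⊗ l ⊗ l) ⊗ l vs c ⊗ d(g(c ⊗ l ⊗ l ⊗ l, b ⊗ c ⊗ l ⊗ l), b ⊗ b ⊗ b ⊗ c ⊗ d(l, b, c), c ⊗ g(l, l) ⊗ l ⊗ l) ⊗ g(b ⊗ c ⊗ c ⊗ c ⊗ c ⊗ g(d(b, b, b), c ⊗ l ⊗ l) ⊗ l, b ⊗ d(c ⊗ l, d(c, b, l), g(b, b)) ⊗ d(l, b, c) ⊗ g(d(l, b, l), b ⊗ l) ⊗ g(d(l, l, l), b ⊗ b) ⊗ l ⊗ l) ⊗ l

Derivation:
Left:  c ⊗ l ⊗ d(g(l ⊗ l ⊗ l ⊗ c, l ⊗ b ⊗ c ⊗ l), d(l, b, c) ⊗ (b ⊗ b) ⊗ c ⊗ b, c ⊗ (l ⊗ g(l, l)) ⊗ l) ⊗ g(g(d(b, b, b), l ⊗ c ⊗ l) ⊗ c ⊗ l ⊗ c ⊗ b ⊗ c ⊗ c, d(l ⊗ c, g(b, b), d(c, b, l)) ⊗ g(d(l, l, l), b ⊗ b) ⊗ g(d(l, b, l), l ⊗ b) ⊗ l ⊗ b ⊗ d(l, b, c) ⊗ l)
  Simplify inside:  d(g(l ⊗ l ⊗ l ⊗ c, l ⊗ b ⊗ c ⊗ l), d(l, b, c) ⊗ (b ⊗ b) ⊗ c ⊗ b, c ⊗ (l ⊗ g(l, l)) ⊗ l)  →  d(g(c ⊗ l ⊗ l ⊗ l, b ⊗ c ⊗ l ⊗ l), b ⊗ b ⊗ b ⊗ c ⊗ d(l, b, c), c ⊗ g(l, l) ⊗ l ⊗ l)
  Inside:  g(g(d(b, b, b), l ⊗ c ⊗ l) ⊗ c ⊗ l ⊗ c ⊗ b ⊗ c ⊗ c, d(l ⊗ c, g(b, b), d(c, b, l)) ⊗ g(d(l, l, l), b ⊗ b) ⊗ g(d(l, b, l), l ⊗ b) ⊗ l ⊗ b ⊗ d(l, b, c) ⊗ l)  →  g(b ⊗ c ⊗ c ⊗ c ⊗ c ⊗ g(d(b, b, b), c ⊗ l ⊗ l) ⊗ l, b ⊗ d(c ⊗ l, g(b, b), d(c, b, l)) ⊗ d(l, b, c) ⊗ g(d(l, b, l), b ⊗ l) ⊗ g(d(l, l, l), b ⊗ b) ⊗ l ⊗ l)
  Order the arguments:  c ⊗ d(g(c ⊗ l ⊗ l ⊗ l, b ⊗ c ⊗ l ⊗ l), b ⊗ b ⊗ b ⊗ c ⊗ d(l, b, c), c ⊗ g(l, l) ⊗ l ⊗ l) ⊗ g(b ⊗ c ⊗ c ⊗ c ⊗ c ⊗ g(d(b, b, b), c ⊗ l ⊗ l) ⊗ l, b ⊗ d(c ⊗ l, g(b, b), d(c, b, l)) ⊗ d(l, b, c) ⊗ g(d(l, b, l), b ⊗ l) ⊗ g(d(l, l, l), b ⊗ b) ⊗ l ⊗ l) ⊗ l
Right:  d(g(l ⊗ l ⊗ l ⊗ c, l ⊗ (c ⊗ l) ⊗ b), b ⊗ d(l, b, c) ⊗ c ⊗ (b ⊗ b), g(l, l) ⊗ (l ⊗ (l ⊗ c))) ⊗ g(l ⊗ g(d(b, b, b), (l ⊗ c) ⊗ l) ⊗ c ⊗ c ⊗ c ⊗ (b ⊗ c), (b ⊗ g(d(l, l, l), b ⊗ b)) ⊗ g(d(l, b, l), b ⊗ l) ⊗ l ⊗ d(l ⊗ c, d(c, b, l), g(b, b)) ⊗ d(l, b, c) ⊗ l) ⊗ l ⊗ c
  Simplify inside:  d(g(l ⊗ l ⊗ l ⊗ c, l ⊗ (c ⊗ l) ⊗ b), b ⊗ d(l, b, c) ⊗ c ⊗ (b ⊗ b), g(l, l) ⊗ (l ⊗ (l ⊗ c)))  →  d(g(c ⊗ l ⊗ l ⊗ l, b ⊗ c ⊗ l ⊗ l), b ⊗ b ⊗ b ⊗ c ⊗ d(l, b, c), c ⊗ g(l, l) ⊗ l ⊗ l)
  Canonicalize subterm:  g(l ⊗ g(d(b, b, b), (l ⊗ c) ⊗ l) ⊗ c ⊗ c ⊗ c ⊗ (b ⊗ c), (b ⊗ g(d(l, l, l), b ⊗ b)) ⊗ g(d(l, b, l), b ⊗ l) ⊗ l ⊗ d(l ⊗ c, d(c, b, l), g(b, b)) ⊗ d(l, b, c) ⊗ l)  →  g(b ⊗ c ⊗ c ⊗ c ⊗ c ⊗ g(d(b, b, b), c ⊗ l ⊗ l) ⊗ l, b ⊗ d(c ⊗ l, d(c, b, l), g(b, b)) ⊗ d(l, b, c) ⊗ g(d(l, b, l), b ⊗ l) ⊗ g(d(l, l, l), b ⊗ b) ⊗ l ⊗ l)
  Sort arguments:  c ⊗ d(g(c ⊗ l ⊗ l ⊗ l, b ⊗ c ⊗ l ⊗ l), b ⊗ b ⊗ b ⊗ c ⊗ d(l, b, c), c ⊗ g(l, l) ⊗ l ⊗ l) ⊗ g(b ⊗ c ⊗ c ⊗ c ⊗ c ⊗ g(d(b, b, b), c ⊗ l ⊗ l) ⊗ l, b ⊗ d(c ⊗ l, d(c, b, l), g(b, b)) ⊗ d(l, b, c) ⊗ g(d(l, b, l), b ⊗ l) ⊗ g(d(l, l, l), b ⊗ b) ⊗ l ⊗ l) ⊗ l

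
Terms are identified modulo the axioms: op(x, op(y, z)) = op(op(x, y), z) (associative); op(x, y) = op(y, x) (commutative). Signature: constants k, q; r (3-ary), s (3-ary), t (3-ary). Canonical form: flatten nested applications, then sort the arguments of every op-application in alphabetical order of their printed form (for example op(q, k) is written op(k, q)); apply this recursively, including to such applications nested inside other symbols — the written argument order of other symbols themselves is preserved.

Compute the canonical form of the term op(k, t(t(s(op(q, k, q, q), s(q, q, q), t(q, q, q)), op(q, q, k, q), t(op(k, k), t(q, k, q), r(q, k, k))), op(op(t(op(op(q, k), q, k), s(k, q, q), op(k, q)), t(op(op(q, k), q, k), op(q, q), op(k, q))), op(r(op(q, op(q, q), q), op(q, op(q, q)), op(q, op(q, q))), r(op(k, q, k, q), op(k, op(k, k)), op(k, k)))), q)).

Answer: op(k, t(t(s(op(k, q, q, q), s(q, q, q), t(q, q, q)), op(k, q, q, q), t(op(k, k), t(q, k, q), r(q, k, k))), op(r(op(k, k, q, q), op(k, k, k), op(k, k)), r(op(q, q, q, q), op(q, q, q), op(q, q, q)), t(op(k, k, q, q), op(q, q), op(k, q)), t(op(k, k, q, q), s(k, q, q), op(k, q))), q))

Derivation:
Inside:  t(t(s(op(q, k, q, q), s(q, q, q), t(q, q, q)), op(q, q, k, q), t(op(k, k), t(q, k, q), r(q, k, k))), op(op(t(op(op(q, k), q, k), s(k, q, q), op(k, q)), t(op(op(q, k), q, k), op(q, q), op(k, q))), op(r(op(q, op(q, q), q), op(q, op(q, q)), op(q, op(q, q))), r(op(k, q, k, q), op(k, op(k, k)), op(k, k)))), q)  →  t(t(s(op(k, q, q, q), s(q, q, q), t(q, q, q)), op(k, q, q, q), t(op(k, k), t(q, k, q), r(q, k, k))), op(r(op(k, k, q, q), op(k, k, k), op(k, k)), r(op(q, q, q, q), op(q, q, q), op(q, q, q)), t(op(k, k, q, q), op(q, q), op(k, q)), t(op(k, k, q, q), s(k, q, q), op(k, q))), q)
Sort:  op(k, t(t(s(op(k, q, q, q), s(q, q, q), t(q, q, q)), op(k, q, q, q), t(op(k, k), t(q, k, q), r(q, k, k))), op(r(op(k, k, q, q), op(k, k, k), op(k, k)), r(op(q, q, q, q), op(q, q, q), op(q, q, q)), t(op(k, k, q, q), op(q, q), op(k, q)), t(op(k, k, q, q), s(k, q, q), op(k, q))), q))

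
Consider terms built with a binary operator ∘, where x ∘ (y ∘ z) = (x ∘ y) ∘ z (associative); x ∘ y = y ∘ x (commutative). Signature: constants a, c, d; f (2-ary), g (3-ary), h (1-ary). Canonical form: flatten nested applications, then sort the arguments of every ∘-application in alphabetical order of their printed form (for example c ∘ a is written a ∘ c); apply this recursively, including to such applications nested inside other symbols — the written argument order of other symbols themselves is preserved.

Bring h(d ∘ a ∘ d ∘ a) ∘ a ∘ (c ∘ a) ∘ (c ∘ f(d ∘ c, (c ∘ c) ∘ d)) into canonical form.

Answer: a ∘ a ∘ c ∘ c ∘ f(c ∘ d, c ∘ c ∘ d) ∘ h(a ∘ a ∘ d ∘ d)

Derivation:
Flatten:  h(d ∘ a ∘ d ∘ a) ∘ a ∘ c ∘ a ∘ c ∘ f(d ∘ c, (c ∘ c) ∘ d)
Simplify inside:  h(d ∘ a ∘ d ∘ a)  →  h(a ∘ a ∘ d ∘ d)
Simplify inside:  f(d ∘ c, (c ∘ c) ∘ d)  →  f(c ∘ d, c ∘ c ∘ d)
Sort:  a ∘ a ∘ c ∘ c ∘ f(c ∘ d, c ∘ c ∘ d) ∘ h(a ∘ a ∘ d ∘ d)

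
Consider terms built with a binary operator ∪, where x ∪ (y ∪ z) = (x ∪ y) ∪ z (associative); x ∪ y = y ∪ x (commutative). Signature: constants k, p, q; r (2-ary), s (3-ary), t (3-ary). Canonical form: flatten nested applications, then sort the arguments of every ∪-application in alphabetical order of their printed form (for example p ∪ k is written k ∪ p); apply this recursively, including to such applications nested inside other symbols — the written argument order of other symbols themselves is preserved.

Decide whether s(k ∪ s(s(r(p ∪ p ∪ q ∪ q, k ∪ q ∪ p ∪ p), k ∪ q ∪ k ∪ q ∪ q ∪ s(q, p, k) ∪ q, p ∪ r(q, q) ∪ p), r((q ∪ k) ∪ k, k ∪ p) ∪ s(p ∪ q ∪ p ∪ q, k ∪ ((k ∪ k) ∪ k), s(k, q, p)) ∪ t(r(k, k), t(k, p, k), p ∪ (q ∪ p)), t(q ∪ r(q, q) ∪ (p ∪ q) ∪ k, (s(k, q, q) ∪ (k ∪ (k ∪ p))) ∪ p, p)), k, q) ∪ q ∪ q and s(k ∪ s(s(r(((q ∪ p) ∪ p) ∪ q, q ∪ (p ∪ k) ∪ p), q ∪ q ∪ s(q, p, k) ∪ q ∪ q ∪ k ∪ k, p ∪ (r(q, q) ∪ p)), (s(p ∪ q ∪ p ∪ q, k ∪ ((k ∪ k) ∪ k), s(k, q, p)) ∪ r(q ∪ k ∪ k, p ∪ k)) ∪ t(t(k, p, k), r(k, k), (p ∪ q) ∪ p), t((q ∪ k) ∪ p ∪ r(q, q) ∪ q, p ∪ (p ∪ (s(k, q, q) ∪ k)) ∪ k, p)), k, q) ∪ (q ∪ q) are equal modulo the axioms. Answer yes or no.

Left:  s(k ∪ s(s(r(p ∪ p ∪ q ∪ q, k ∪ q ∪ p ∪ p), k ∪ q ∪ k ∪ q ∪ q ∪ s(q, p, k) ∪ q, p ∪ r(q, q) ∪ p), r((q ∪ k) ∪ k, k ∪ p) ∪ s(p ∪ q ∪ p ∪ q, k ∪ ((k ∪ k) ∪ k), s(k, q, p)) ∪ t(r(k, k), t(k, p, k), p ∪ (q ∪ p)), t(q ∪ r(q, q) ∪ (p ∪ q) ∪ k, (s(k, q, q) ∪ (k ∪ (k ∪ p))) ∪ p, p)), k, q) ∪ q ∪ q
  Simplify inside:  s(k ∪ s(s(r(p ∪ p ∪ q ∪ q, k ∪ q ∪ p ∪ p), k ∪ q ∪ k ∪ q ∪ q ∪ s(q, p, k) ∪ q, p ∪ r(q, q) ∪ p), r((q ∪ k) ∪ k, k ∪ p) ∪ s(p ∪ q ∪ p ∪ q, k ∪ ((k ∪ k) ∪ k), s(k, q, p)) ∪ t(r(k, k), t(k, p, k), p ∪ (q ∪ p)), t(q ∪ r(q, q) ∪ (p ∪ q) ∪ k, (s(k, q, q) ∪ (k ∪ (k ∪ p))) ∪ p, p)), k, q)  →  s(k ∪ s(s(r(p ∪ p ∪ q ∪ q, k ∪ p ∪ p ∪ q), k ∪ k ∪ q ∪ q ∪ q ∪ q ∪ s(q, p, k), p ∪ p ∪ r(q, q)), r(k ∪ k ∪ q, k ∪ p) ∪ s(p ∪ p ∪ q ∪ q, k ∪ k ∪ k ∪ k, s(k, q, p)) ∪ t(r(k, k), t(k, p, k), p ∪ p ∪ q), t(k ∪ p ∪ q ∪ q ∪ r(q, q), k ∪ k ∪ p ∪ p ∪ s(k, q, q), p)), k, q)
  Sort:  q ∪ q ∪ s(k ∪ s(s(r(p ∪ p ∪ q ∪ q, k ∪ p ∪ p ∪ q), k ∪ k ∪ q ∪ q ∪ q ∪ q ∪ s(q, p, k), p ∪ p ∪ r(q, q)), r(k ∪ k ∪ q, k ∪ p) ∪ s(p ∪ p ∪ q ∪ q, k ∪ k ∪ k ∪ k, s(k, q, p)) ∪ t(r(k, k), t(k, p, k), p ∪ p ∪ q), t(k ∪ p ∪ q ∪ q ∪ r(q, q), k ∪ k ∪ p ∪ p ∪ s(k, q, q), p)), k, q)
Right:  s(k ∪ s(s(r(((q ∪ p) ∪ p) ∪ q, q ∪ (p ∪ k) ∪ p), q ∪ q ∪ s(q, p, k) ∪ q ∪ q ∪ k ∪ k, p ∪ (r(q, q) ∪ p)), (s(p ∪ q ∪ p ∪ q, k ∪ ((k ∪ k) ∪ k), s(k, q, p)) ∪ r(q ∪ k ∪ k, p ∪ k)) ∪ t(t(k, p, k), r(k, k), (p ∪ q) ∪ p), t((q ∪ k) ∪ p ∪ r(q, q) ∪ q, p ∪ (p ∪ (s(k, q, q) ∪ k)) ∪ k, p)), k, q) ∪ (q ∪ q)
  Flatten:  s(k ∪ s(s(r(((q ∪ p) ∪ p) ∪ q, q ∪ (p ∪ k) ∪ p), q ∪ q ∪ s(q, p, k) ∪ q ∪ q ∪ k ∪ k, p ∪ (r(q, q) ∪ p)), (s(p ∪ q ∪ p ∪ q, k ∪ ((k ∪ k) ∪ k), s(k, q, p)) ∪ r(q ∪ k ∪ k, p ∪ k)) ∪ t(t(k, p, k), r(k, k), (p ∪ q) ∪ p), t((q ∪ k) ∪ p ∪ r(q, q) ∪ q, p ∪ (p ∪ (s(k, q, q) ∪ k)) ∪ k, p)), k, q) ∪ q ∪ q
  Canonicalize subterm:  s(k ∪ s(s(r(((q ∪ p) ∪ p) ∪ q, q ∪ (p ∪ k) ∪ p), q ∪ q ∪ s(q, p, k) ∪ q ∪ q ∪ k ∪ k, p ∪ (r(q, q) ∪ p)), (s(p ∪ q ∪ p ∪ q, k ∪ ((k ∪ k) ∪ k), s(k, q, p)) ∪ r(q ∪ k ∪ k, p ∪ k)) ∪ t(t(k, p, k), r(k, k), (p ∪ q) ∪ p), t((q ∪ k) ∪ p ∪ r(q, q) ∪ q, p ∪ (p ∪ (s(k, q, q) ∪ k)) ∪ k, p)), k, q)  →  s(k ∪ s(s(r(p ∪ p ∪ q ∪ q, k ∪ p ∪ p ∪ q), k ∪ k ∪ q ∪ q ∪ q ∪ q ∪ s(q, p, k), p ∪ p ∪ r(q, q)), r(k ∪ k ∪ q, k ∪ p) ∪ s(p ∪ p ∪ q ∪ q, k ∪ k ∪ k ∪ k, s(k, q, p)) ∪ t(t(k, p, k), r(k, k), p ∪ p ∪ q), t(k ∪ p ∪ q ∪ q ∪ r(q, q), k ∪ k ∪ p ∪ p ∪ s(k, q, q), p)), k, q)
  Sort:  q ∪ q ∪ s(k ∪ s(s(r(p ∪ p ∪ q ∪ q, k ∪ p ∪ p ∪ q), k ∪ k ∪ q ∪ q ∪ q ∪ q ∪ s(q, p, k), p ∪ p ∪ r(q, q)), r(k ∪ k ∪ q, k ∪ p) ∪ s(p ∪ p ∪ q ∪ q, k ∪ k ∪ k ∪ k, s(k, q, p)) ∪ t(t(k, p, k), r(k, k), p ∪ p ∪ q), t(k ∪ p ∪ q ∪ q ∪ r(q, q), k ∪ k ∪ p ∪ p ∪ s(k, q, q), p)), k, q)

Answer: no — q ∪ q ∪ s(k ∪ s(s(r(p ∪ p ∪ q ∪ q, k ∪ p ∪ p ∪ q), k ∪ k ∪ q ∪ q ∪ q ∪ q ∪ s(q, p, k), p ∪ p ∪ r(q, q)), r(k ∪ k ∪ q, k ∪ p) ∪ s(p ∪ p ∪ q ∪ q, k ∪ k ∪ k ∪ k, s(k, q, p)) ∪ t(r(k, k), t(k, p, k), p ∪ p ∪ q), t(k ∪ p ∪ q ∪ q ∪ r(q, q), k ∪ k ∪ p ∪ p ∪ s(k, q, q), p)), k, q) vs q ∪ q ∪ s(k ∪ s(s(r(p ∪ p ∪ q ∪ q, k ∪ p ∪ p ∪ q), k ∪ k ∪ q ∪ q ∪ q ∪ q ∪ s(q, p, k), p ∪ p ∪ r(q, q)), r(k ∪ k ∪ q, k ∪ p) ∪ s(p ∪ p ∪ q ∪ q, k ∪ k ∪ k ∪ k, s(k, q, p)) ∪ t(t(k, p, k), r(k, k), p ∪ p ∪ q), t(k ∪ p ∪ q ∪ q ∪ r(q, q), k ∪ k ∪ p ∪ p ∪ s(k, q, q), p)), k, q)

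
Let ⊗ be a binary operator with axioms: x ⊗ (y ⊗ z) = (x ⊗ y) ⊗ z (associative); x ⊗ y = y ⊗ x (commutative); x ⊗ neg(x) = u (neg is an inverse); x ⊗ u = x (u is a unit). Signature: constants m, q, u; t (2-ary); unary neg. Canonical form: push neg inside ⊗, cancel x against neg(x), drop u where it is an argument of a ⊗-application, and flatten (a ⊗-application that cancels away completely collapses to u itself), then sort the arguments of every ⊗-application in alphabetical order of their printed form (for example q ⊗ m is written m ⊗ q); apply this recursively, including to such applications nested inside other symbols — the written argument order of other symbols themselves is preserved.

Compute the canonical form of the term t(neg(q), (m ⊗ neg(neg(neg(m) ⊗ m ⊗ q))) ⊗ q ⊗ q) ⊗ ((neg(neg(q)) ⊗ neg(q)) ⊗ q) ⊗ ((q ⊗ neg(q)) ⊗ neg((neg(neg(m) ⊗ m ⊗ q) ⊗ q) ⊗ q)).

Answer: t(neg(q), m ⊗ q ⊗ q ⊗ q)

Derivation:
Push neg inside:  distribute neg over ⊗ and collapse double neg
Cancel:  q cancels; m cancels
Combine occurrences:  t(neg(q), m ⊗ q ⊗ q ⊗ q)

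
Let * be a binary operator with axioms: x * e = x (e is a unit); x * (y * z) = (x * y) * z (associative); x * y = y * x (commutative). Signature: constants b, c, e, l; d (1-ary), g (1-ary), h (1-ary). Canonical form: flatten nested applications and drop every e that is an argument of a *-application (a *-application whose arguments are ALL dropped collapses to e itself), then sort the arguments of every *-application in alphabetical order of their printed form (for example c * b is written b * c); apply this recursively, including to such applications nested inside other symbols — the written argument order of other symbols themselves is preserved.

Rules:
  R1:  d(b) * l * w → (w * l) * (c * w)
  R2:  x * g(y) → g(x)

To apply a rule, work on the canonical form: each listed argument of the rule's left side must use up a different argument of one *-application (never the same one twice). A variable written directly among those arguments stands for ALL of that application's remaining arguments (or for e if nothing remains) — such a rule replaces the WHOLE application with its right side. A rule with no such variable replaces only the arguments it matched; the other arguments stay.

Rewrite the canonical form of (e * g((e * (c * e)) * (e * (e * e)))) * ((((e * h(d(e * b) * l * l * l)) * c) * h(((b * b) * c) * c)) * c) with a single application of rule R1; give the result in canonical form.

Answer: c * c * g(c) * h(b * b * c * c) * h(c * l * l * l * l * l)

Derivation:
Canonical form:  c * c * g(c) * h(b * b * c * c) * h(d(b) * l * l * l)
Apply R1:  consuming d(b), l;  w := l * l
The extension variable absorbs all remaining arguments, so the whole application is rewritten.
Result:  c * c * g(c) * h(b * b * c * c) * h(c * l * l * l * l * l)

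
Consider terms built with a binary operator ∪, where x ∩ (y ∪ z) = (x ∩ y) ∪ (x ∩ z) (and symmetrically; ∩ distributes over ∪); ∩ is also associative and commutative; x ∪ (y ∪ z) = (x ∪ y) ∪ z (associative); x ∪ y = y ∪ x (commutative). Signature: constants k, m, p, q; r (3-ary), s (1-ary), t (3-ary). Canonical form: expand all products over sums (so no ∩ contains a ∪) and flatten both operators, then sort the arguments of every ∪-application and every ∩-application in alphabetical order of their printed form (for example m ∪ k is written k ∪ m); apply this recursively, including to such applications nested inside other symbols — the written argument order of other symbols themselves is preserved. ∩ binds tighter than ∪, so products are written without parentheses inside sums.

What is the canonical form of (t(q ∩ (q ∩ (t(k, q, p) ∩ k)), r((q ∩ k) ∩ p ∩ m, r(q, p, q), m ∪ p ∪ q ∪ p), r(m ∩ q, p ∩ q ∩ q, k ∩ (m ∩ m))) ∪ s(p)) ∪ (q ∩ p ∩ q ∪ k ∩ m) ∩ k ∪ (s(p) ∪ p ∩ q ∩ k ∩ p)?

Answer: k ∩ k ∩ m ∪ k ∩ p ∩ p ∩ q ∪ k ∩ p ∩ q ∩ q ∪ s(p) ∪ s(p) ∪ t(k ∩ q ∩ q ∩ t(k, q, p), r(k ∩ m ∩ p ∩ q, r(q, p, q), m ∪ p ∪ p ∪ q), r(m ∩ q, p ∩ q ∩ q, k ∩ m ∩ m))

Derivation:
Expand:  t(k ∩ q ∩ q ∩ t(k, q, p), r(k ∩ m ∩ p ∩ q, r(q, p, q), m ∪ p ∪ p ∪ q), r(m ∩ q, p ∩ q ∩ q, k ∩ m ∩ m)) ∪ s(p) ∪ k ∩ p ∩ q ∩ q ∪ k ∩ k ∩ m ∪ s(p) ∪ k ∩ p ∩ p ∩ q
Order the arguments:  k ∩ k ∩ m ∪ k ∩ p ∩ p ∩ q ∪ k ∩ p ∩ q ∩ q ∪ s(p) ∪ s(p) ∪ t(k ∩ q ∩ q ∩ t(k, q, p), r(k ∩ m ∩ p ∩ q, r(q, p, q), m ∪ p ∪ p ∪ q), r(m ∩ q, p ∩ q ∩ q, k ∩ m ∩ m))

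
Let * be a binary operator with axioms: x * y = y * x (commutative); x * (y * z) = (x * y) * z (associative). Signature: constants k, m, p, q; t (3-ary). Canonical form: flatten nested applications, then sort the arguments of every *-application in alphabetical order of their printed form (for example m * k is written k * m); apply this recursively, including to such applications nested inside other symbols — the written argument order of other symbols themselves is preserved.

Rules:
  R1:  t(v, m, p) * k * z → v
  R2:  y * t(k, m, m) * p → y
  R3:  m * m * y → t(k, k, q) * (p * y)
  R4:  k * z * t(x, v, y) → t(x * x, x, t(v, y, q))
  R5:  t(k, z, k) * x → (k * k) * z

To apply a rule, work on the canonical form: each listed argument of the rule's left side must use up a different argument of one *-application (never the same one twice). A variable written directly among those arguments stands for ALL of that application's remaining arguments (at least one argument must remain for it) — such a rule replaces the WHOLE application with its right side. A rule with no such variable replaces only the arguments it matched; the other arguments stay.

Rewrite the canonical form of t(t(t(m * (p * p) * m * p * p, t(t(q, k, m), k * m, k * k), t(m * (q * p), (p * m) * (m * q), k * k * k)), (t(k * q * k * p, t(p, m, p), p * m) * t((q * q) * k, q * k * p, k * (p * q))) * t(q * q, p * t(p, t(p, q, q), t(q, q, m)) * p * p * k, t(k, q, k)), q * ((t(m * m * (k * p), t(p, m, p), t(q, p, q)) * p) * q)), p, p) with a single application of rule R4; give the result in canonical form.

Answer: t(t(t(m * m * p * p * p * p, t(t(q, k, m), k * m, k * k), t(m * p * q, m * m * p * q, k * k * k)), t(k * k * p * q, t(p, m, p), m * p) * t(k * q * q, k * p * q, k * p * q) * t(q * q, t(p * p, p, t(t(p, q, q), t(q, q, m), q)), t(k, q, k)), p * q * q * t(k * m * m * p, t(p, m, p), t(q, p, q))), p, p)

Derivation:
Canonical form:  t(t(t(m * m * p * p * p * p, t(t(q, k, m), k * m, k * k), t(m * p * q, m * m * p * q, k * k * k)), t(k * k * p * q, t(p, m, p), m * p) * t(k * q * q, k * p * q, k * p * q) * t(q * q, k * p * p * p * t(p, t(p, q, q), t(q, q, m)), t(k, q, k)), p * q * q * t(k * m * m * p, t(p, m, p), t(q, p, q))), p, p)
Match R4:  consume k, t(p, t(p, q, q), t(q, q, m));  v := t(p, q, q), x := p, y := t(q, q, m), z := p * p * p
The variable takes the whole remainder — replace the entire application.
New term:  t(t(t(m * m * p * p * p * p, t(t(q, k, m), k * m, k * k), t(m * p * q, m * m * p * q, k * k * k)), t(k * k * p * q, t(p, m, p), m * p) * t(k * q * q, k * p * q, k * p * q) * t(q * q, t(p * p, p, t(t(p, q, q), t(q, q, m), q)), t(k, q, k)), p * q * q * t(k * m * m * p, t(p, m, p), t(q, p, q))), p, p)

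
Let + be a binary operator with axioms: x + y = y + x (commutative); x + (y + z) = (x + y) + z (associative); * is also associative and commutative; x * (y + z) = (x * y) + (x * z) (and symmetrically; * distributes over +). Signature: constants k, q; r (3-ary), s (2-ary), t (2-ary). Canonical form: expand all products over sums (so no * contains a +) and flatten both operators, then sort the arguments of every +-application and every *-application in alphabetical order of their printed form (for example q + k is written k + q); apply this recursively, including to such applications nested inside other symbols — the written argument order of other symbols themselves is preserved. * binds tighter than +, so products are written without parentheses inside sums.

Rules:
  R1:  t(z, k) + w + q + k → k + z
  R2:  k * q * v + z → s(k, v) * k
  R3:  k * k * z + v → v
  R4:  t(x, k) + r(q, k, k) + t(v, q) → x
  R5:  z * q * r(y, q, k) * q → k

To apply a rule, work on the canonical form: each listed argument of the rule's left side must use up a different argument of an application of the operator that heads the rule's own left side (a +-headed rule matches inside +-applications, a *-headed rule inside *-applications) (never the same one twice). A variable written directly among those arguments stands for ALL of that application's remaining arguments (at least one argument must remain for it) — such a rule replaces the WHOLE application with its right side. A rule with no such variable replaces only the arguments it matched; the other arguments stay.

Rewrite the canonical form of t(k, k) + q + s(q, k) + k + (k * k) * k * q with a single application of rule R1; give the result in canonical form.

Answer: k + k

Derivation:
Canonical form:  k + k * k * k * q + q + s(q, k) + t(k, k)
Apply R1:  consuming k, q, t(k, k);  w := k * k * k * q + s(q, k), z := k
Every leftover argument binds to the variable; the entire application is replaced.
New term:  k + k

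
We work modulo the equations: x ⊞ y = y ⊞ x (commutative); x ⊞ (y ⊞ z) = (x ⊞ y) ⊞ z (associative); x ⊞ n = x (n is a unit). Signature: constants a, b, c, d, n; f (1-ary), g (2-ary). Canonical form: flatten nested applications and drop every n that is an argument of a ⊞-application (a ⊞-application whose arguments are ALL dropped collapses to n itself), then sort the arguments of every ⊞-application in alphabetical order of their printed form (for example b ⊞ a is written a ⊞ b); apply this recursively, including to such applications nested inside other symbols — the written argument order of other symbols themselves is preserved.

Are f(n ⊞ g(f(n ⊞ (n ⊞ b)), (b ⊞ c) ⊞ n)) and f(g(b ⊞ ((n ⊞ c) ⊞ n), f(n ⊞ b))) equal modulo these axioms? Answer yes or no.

Left:  f(n ⊞ g(f(n ⊞ (n ⊞ b)), (b ⊞ c) ⊞ n))
  Descend into:  n ⊞ g(f(n ⊞ (n ⊞ b)), (b ⊞ c) ⊞ n)
  Canonicalize subterm:  g(f(n ⊞ (n ⊞ b)), (b ⊞ c) ⊞ n)  →  g(f(b), b ⊞ c)
  Drop the unit:  drop n
  Sort arguments:  g(f(b), b ⊞ c)
  Rebuild:  f(g(f(b), b ⊞ c))
Right:  f(g(b ⊞ ((n ⊞ c) ⊞ n), f(n ⊞ b)))
  Focus inside:  b ⊞ ((n ⊞ c) ⊞ n)
  Un-nest:  b ⊞ n ⊞ c ⊞ n
  Drop the unit:  drop n (×2)
  Sort:  b ⊞ c
  Reassemble:  f(g(b ⊞ c, f(b)))

Answer: no — f(g(f(b), b ⊞ c)) vs f(g(b ⊞ c, f(b)))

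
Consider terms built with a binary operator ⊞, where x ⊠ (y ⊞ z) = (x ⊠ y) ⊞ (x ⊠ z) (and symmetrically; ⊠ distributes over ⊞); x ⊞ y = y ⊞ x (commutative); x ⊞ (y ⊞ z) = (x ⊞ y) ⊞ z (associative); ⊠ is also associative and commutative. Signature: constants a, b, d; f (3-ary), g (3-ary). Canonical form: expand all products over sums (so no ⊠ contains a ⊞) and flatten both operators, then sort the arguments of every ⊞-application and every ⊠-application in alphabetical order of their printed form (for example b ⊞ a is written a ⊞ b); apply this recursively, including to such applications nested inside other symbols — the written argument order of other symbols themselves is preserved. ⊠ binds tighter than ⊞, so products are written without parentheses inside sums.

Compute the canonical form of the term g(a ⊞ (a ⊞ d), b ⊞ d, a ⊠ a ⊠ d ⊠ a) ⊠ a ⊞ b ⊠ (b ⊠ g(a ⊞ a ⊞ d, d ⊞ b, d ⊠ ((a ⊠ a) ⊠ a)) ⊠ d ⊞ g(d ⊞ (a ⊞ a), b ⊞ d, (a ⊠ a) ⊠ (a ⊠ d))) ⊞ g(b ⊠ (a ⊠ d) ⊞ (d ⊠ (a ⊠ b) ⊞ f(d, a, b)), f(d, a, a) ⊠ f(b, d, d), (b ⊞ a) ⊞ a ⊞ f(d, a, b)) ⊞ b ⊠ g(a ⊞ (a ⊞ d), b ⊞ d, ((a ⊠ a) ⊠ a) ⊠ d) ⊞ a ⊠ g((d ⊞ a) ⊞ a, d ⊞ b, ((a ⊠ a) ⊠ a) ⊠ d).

Expand:  a ⊠ g(a ⊞ a ⊞ d, b ⊞ d, a ⊠ a ⊠ a ⊠ d) ⊞ b ⊠ b ⊠ d ⊠ g(a ⊞ a ⊞ d, b ⊞ d, a ⊠ a ⊠ a ⊠ d) ⊞ b ⊠ g(a ⊞ a ⊞ d, b ⊞ d, a ⊠ a ⊠ a ⊠ d) ⊞ g(a ⊠ b ⊠ d ⊞ a ⊠ b ⊠ d ⊞ f(d, a, b), f(b, d, d) ⊠ f(d, a, a), a ⊞ a ⊞ b ⊞ f(d, a, b)) ⊞ b ⊠ g(a ⊞ a ⊞ d, b ⊞ d, a ⊠ a ⊠ a ⊠ d) ⊞ a ⊠ g(a ⊞ a ⊞ d, b ⊞ d, a ⊠ a ⊠ a ⊠ d)
Sort:  a ⊠ g(a ⊞ a ⊞ d, b ⊞ d, a ⊠ a ⊠ a ⊠ d) ⊞ a ⊠ g(a ⊞ a ⊞ d, b ⊞ d, a ⊠ a ⊠ a ⊠ d) ⊞ b ⊠ b ⊠ d ⊠ g(a ⊞ a ⊞ d, b ⊞ d, a ⊠ a ⊠ a ⊠ d) ⊞ b ⊠ g(a ⊞ a ⊞ d, b ⊞ d, a ⊠ a ⊠ a ⊠ d) ⊞ b ⊠ g(a ⊞ a ⊞ d, b ⊞ d, a ⊠ a ⊠ a ⊠ d) ⊞ g(a ⊠ b ⊠ d ⊞ a ⊠ b ⊠ d ⊞ f(d, a, b), f(b, d, d) ⊠ f(d, a, a), a ⊞ a ⊞ b ⊞ f(d, a, b))

Answer: a ⊠ g(a ⊞ a ⊞ d, b ⊞ d, a ⊠ a ⊠ a ⊠ d) ⊞ a ⊠ g(a ⊞ a ⊞ d, b ⊞ d, a ⊠ a ⊠ a ⊠ d) ⊞ b ⊠ b ⊠ d ⊠ g(a ⊞ a ⊞ d, b ⊞ d, a ⊠ a ⊠ a ⊠ d) ⊞ b ⊠ g(a ⊞ a ⊞ d, b ⊞ d, a ⊠ a ⊠ a ⊠ d) ⊞ b ⊠ g(a ⊞ a ⊞ d, b ⊞ d, a ⊠ a ⊠ a ⊠ d) ⊞ g(a ⊠ b ⊠ d ⊞ a ⊠ b ⊠ d ⊞ f(d, a, b), f(b, d, d) ⊠ f(d, a, a), a ⊞ a ⊞ b ⊞ f(d, a, b))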